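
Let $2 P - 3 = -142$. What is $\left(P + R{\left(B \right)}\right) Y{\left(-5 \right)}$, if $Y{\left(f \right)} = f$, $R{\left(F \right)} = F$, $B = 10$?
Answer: $\frac{595}{2} \approx 297.5$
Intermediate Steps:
$P = - \frac{139}{2}$ ($P = \frac{3}{2} + \frac{1}{2} \left(-142\right) = \frac{3}{2} - 71 = - \frac{139}{2} \approx -69.5$)
$\left(P + R{\left(B \right)}\right) Y{\left(-5 \right)} = \left(- \frac{139}{2} + 10\right) \left(-5\right) = \left(- \frac{119}{2}\right) \left(-5\right) = \frac{595}{2}$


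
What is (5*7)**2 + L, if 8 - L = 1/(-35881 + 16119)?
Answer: 24366547/19762 ≈ 1233.0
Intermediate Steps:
L = 158097/19762 (L = 8 - 1/(-35881 + 16119) = 8 - 1/(-19762) = 8 - 1*(-1/19762) = 8 + 1/19762 = 158097/19762 ≈ 8.0000)
(5*7)**2 + L = (5*7)**2 + 158097/19762 = 35**2 + 158097/19762 = 1225 + 158097/19762 = 24366547/19762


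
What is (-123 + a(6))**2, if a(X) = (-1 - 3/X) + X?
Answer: 56169/4 ≈ 14042.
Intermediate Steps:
a(X) = -1 + X - 3/X
(-123 + a(6))**2 = (-123 + (-1 + 6 - 3/6))**2 = (-123 + (-1 + 6 - 3*1/6))**2 = (-123 + (-1 + 6 - 1/2))**2 = (-123 + 9/2)**2 = (-237/2)**2 = 56169/4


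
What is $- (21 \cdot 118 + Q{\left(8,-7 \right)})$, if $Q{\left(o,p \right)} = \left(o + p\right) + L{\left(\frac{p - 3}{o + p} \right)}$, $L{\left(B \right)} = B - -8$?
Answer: $-2477$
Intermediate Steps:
$L{\left(B \right)} = 8 + B$ ($L{\left(B \right)} = B + 8 = 8 + B$)
$Q{\left(o,p \right)} = 8 + o + p + \frac{-3 + p}{o + p}$ ($Q{\left(o,p \right)} = \left(o + p\right) + \left(8 + \frac{p - 3}{o + p}\right) = \left(o + p\right) + \left(8 + \frac{-3 + p}{o + p}\right) = 8 + o + p + \frac{-3 + p}{o + p}$)
$- (21 \cdot 118 + Q{\left(8,-7 \right)}) = - (21 \cdot 118 + \frac{-3 - 7 + \left(8 - 7\right) \left(8 + 8 - 7\right)}{8 - 7}) = - (2478 + \frac{-3 - 7 + 1 \cdot 9}{1}) = - (2478 + 1 \left(-3 - 7 + 9\right)) = - (2478 + 1 \left(-1\right)) = - (2478 - 1) = \left(-1\right) 2477 = -2477$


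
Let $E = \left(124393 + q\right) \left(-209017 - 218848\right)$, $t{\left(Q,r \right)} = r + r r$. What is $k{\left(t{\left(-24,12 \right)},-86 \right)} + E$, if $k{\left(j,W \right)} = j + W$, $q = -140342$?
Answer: $6824018955$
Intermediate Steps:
$t{\left(Q,r \right)} = r + r^{2}$
$k{\left(j,W \right)} = W + j$
$E = 6824018885$ ($E = \left(124393 - 140342\right) \left(-209017 - 218848\right) = \left(-15949\right) \left(-427865\right) = 6824018885$)
$k{\left(t{\left(-24,12 \right)},-86 \right)} + E = \left(-86 + 12 \left(1 + 12\right)\right) + 6824018885 = \left(-86 + 12 \cdot 13\right) + 6824018885 = \left(-86 + 156\right) + 6824018885 = 70 + 6824018885 = 6824018955$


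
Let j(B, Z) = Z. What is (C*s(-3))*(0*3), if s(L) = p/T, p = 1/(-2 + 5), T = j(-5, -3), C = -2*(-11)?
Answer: 0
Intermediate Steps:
C = 22
T = -3
p = 1/3 ≈ 0.33333
s(L) = -1/9 (s(L) = (1/3)/(-3) = (1/3)*(-1/3) = -1/9)
(C*s(-3))*(0*3) = (22*(-1/9))*(0*3) = -22/9*0 = 0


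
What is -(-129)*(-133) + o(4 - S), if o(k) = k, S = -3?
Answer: -17150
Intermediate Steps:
-(-129)*(-133) + o(4 - S) = -(-129)*(-133) + (4 - 1*(-3)) = -129*133 + (4 + 3) = -17157 + 7 = -17150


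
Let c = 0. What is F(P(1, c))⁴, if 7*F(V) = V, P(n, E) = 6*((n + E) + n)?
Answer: 20736/2401 ≈ 8.6364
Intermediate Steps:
P(n, E) = 6*E + 12*n (P(n, E) = 6*((E + n) + n) = 6*(E + 2*n) = 6*E + 12*n)
F(V) = V/7
F(P(1, c))⁴ = ((6*0 + 12*1)/7)⁴ = ((0 + 12)/7)⁴ = ((⅐)*12)⁴ = (12/7)⁴ = 20736/2401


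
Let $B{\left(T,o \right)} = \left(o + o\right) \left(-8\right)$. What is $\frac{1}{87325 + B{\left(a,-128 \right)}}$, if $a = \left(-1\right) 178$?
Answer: $\frac{1}{89373} \approx 1.1189 \cdot 10^{-5}$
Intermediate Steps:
$a = -178$
$B{\left(T,o \right)} = - 16 o$ ($B{\left(T,o \right)} = 2 o \left(-8\right) = - 16 o$)
$\frac{1}{87325 + B{\left(a,-128 \right)}} = \frac{1}{87325 - -2048} = \frac{1}{87325 + 2048} = \frac{1}{89373}$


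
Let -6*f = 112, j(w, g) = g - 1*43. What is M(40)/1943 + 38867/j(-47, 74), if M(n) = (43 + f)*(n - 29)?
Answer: 226580636/180699 ≈ 1253.9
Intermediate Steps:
j(w, g) = -43 + g (j(w, g) = g - 43 = -43 + g)
f = -56/3 (f = -⅙*112 = -56/3 ≈ -18.667)
M(n) = -2117/3 + 73*n/3 (M(n) = (43 - 56/3)*(n - 29) = 73*(-29 + n)/3 = -2117/3 + 73*n/3)
M(40)/1943 + 38867/j(-47, 74) = (-2117/3 + (73/3)*40)/1943 + 38867/(-43 + 74) = (-2117/3 + 2920/3)*(1/1943) + 38867/31 = (803/3)*(1/1943) + 38867*(1/31) = 803/5829 + 38867/31 = 226580636/180699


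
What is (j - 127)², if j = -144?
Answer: 73441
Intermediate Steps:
(j - 127)² = (-144 - 127)² = (-271)² = 73441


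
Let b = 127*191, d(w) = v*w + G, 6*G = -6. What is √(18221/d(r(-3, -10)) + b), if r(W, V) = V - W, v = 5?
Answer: √855031/6 ≈ 154.11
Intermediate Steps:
G = -1 (G = (⅙)*(-6) = -1)
d(w) = -1 + 5*w (d(w) = 5*w - 1 = -1 + 5*w)
b = 24257
√(18221/d(r(-3, -10)) + b) = √(18221/(-1 + 5*(-10 - 1*(-3))) + 24257) = √(18221/(-1 + 5*(-10 + 3)) + 24257) = √(18221/(-1 + 5*(-7)) + 24257) = √(18221/(-1 - 35) + 24257) = √(18221/(-36) + 24257) = √(18221*(-1/36) + 24257) = √(-18221/36 + 24257) = √(855031/36) = √855031/6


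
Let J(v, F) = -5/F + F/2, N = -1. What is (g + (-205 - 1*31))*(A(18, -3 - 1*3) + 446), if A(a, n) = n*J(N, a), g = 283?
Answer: 55507/3 ≈ 18502.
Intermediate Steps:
J(v, F) = F/2 - 5/F (J(v, F) = -5/F + F*(½) = -5/F + F/2 = F/2 - 5/F)
A(a, n) = n*(a/2 - 5/a)
(g + (-205 - 1*31))*(A(18, -3 - 1*3) + 446) = (283 + (-205 - 1*31))*((½)*(-3 - 1*3)*(-10 + 18²)/18 + 446) = (283 + (-205 - 31))*((½)*(-3 - 3)*(1/18)*(-10 + 324) + 446) = (283 - 236)*((½)*(-6)*(1/18)*314 + 446) = 47*(-157/3 + 446) = 47*(1181/3) = 55507/3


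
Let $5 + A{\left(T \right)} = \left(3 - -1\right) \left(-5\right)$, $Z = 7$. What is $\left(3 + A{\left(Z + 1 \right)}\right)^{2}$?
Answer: $484$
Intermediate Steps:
$A{\left(T \right)} = -25$ ($A{\left(T \right)} = -5 + \left(3 - -1\right) \left(-5\right) = -5 + \left(3 + 1\right) \left(-5\right) = -5 + 4 \left(-5\right) = -5 - 20 = -25$)
$\left(3 + A{\left(Z + 1 \right)}\right)^{2} = \left(3 - 25\right)^{2} = \left(-22\right)^{2} = 484$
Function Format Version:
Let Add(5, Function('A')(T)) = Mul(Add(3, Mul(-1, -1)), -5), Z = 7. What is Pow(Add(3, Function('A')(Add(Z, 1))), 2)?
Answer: 484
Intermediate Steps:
Function('A')(T) = -25 (Function('A')(T) = Add(-5, Mul(Add(3, Mul(-1, -1)), -5)) = Add(-5, Mul(Add(3, 1), -5)) = Add(-5, Mul(4, -5)) = Add(-5, -20) = -25)
Pow(Add(3, Function('A')(Add(Z, 1))), 2) = Pow(Add(3, -25), 2) = Pow(-22, 2) = 484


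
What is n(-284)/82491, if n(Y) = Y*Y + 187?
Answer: 80843/82491 ≈ 0.98002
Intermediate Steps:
n(Y) = 187 + Y**2 (n(Y) = Y**2 + 187 = 187 + Y**2)
n(-284)/82491 = (187 + (-284)**2)/82491 = (187 + 80656)*(1/82491) = 80843*(1/82491) = 80843/82491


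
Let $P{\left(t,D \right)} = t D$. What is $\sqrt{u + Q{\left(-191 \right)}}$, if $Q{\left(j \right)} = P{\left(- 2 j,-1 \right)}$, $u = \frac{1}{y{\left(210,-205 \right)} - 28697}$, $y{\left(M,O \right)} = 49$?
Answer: $\frac{i \sqrt{78377611994}}{14324} \approx 19.545 i$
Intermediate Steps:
$u = - \frac{1}{28648}$ ($u = \frac{1}{49 - 28697} = \frac{1}{-28648} = - \frac{1}{28648} \approx -3.4906 \cdot 10^{-5}$)
$P{\left(t,D \right)} = D t$
$Q{\left(j \right)} = 2 j$ ($Q{\left(j \right)} = - \left(-2\right) j = 2 j$)
$\sqrt{u + Q{\left(-191 \right)}} = \sqrt{- \frac{1}{28648} + 2 \left(-191\right)} = \sqrt{- \frac{1}{28648} - 382} = \sqrt{- \frac{10943537}{28648}} = \frac{i \sqrt{78377611994}}{14324}$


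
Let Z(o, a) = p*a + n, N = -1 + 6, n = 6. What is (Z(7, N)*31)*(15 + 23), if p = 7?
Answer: 48298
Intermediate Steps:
N = 5
Z(o, a) = 6 + 7*a (Z(o, a) = 7*a + 6 = 6 + 7*a)
(Z(7, N)*31)*(15 + 23) = ((6 + 7*5)*31)*(15 + 23) = ((6 + 35)*31)*38 = (41*31)*38 = 1271*38 = 48298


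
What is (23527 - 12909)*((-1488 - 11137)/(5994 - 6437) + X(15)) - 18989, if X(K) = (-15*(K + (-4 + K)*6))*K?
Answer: -85600641027/443 ≈ -1.9323e+8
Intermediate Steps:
X(K) = K*(360 - 105*K) (X(K) = (-15*(K + (-24 + 6*K)))*K = (-15*(-24 + 7*K))*K = (360 - 105*K)*K = K*(360 - 105*K))
(23527 - 12909)*((-1488 - 11137)/(5994 - 6437) + X(15)) - 18989 = (23527 - 12909)*((-1488 - 11137)/(5994 - 6437) + 15*15*(24 - 7*15)) - 18989 = 10618*(-12625/(-443) + 15*15*(24 - 105)) - 18989 = 10618*(-12625*(-1/443) + 15*15*(-81)) - 18989 = 10618*(12625/443 - 18225) - 18989 = 10618*(-8061050/443) - 18989 = -85592228900/443 - 18989 = -85600641027/443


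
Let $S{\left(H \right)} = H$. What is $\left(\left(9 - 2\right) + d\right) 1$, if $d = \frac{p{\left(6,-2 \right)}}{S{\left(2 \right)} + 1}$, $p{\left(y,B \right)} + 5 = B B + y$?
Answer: $\frac{26}{3} \approx 8.6667$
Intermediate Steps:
$p{\left(y,B \right)} = -5 + y + B^{2}$ ($p{\left(y,B \right)} = -5 + \left(B B + y\right) = -5 + \left(B^{2} + y\right) = -5 + \left(y + B^{2}\right) = -5 + y + B^{2}$)
$d = \frac{5}{3}$ ($d = \frac{-5 + 6 + \left(-2\right)^{2}}{2 + 1} = \frac{-5 + 6 + 4}{3} = \frac{1}{3} \cdot 5 = \frac{5}{3} \approx 1.6667$)
$\left(\left(9 - 2\right) + d\right) 1 = \left(\left(9 - 2\right) + \frac{5}{3}\right) 1 = \left(7 + \frac{5}{3}\right) 1 = \frac{26}{3} \cdot 1 = \frac{26}{3}$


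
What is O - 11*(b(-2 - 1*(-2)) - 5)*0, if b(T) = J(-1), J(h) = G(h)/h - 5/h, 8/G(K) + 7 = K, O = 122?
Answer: 122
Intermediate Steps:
G(K) = 8/(-7 + K)
J(h) = -5/h + 8/(h*(-7 + h)) (J(h) = (8/(-7 + h))/h - 5/h = 8/(h*(-7 + h)) - 5/h = -5/h + 8/(h*(-7 + h)))
b(T) = 6 (b(T) = (43 - 5*(-1))/((-1)*(-7 - 1)) = -1*(43 + 5)/(-8) = -1*(-1/8)*48 = 6)
O - 11*(b(-2 - 1*(-2)) - 5)*0 = 122 - 11*(6 - 5)*0 = 122 - 11*0 = 122 + 0 = 122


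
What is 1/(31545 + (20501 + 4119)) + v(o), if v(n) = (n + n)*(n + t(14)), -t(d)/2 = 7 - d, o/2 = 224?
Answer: 23249614081/56165 ≈ 4.1395e+5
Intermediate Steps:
o = 448 (o = 2*224 = 448)
t(d) = -14 + 2*d (t(d) = -2*(7 - d) = -14 + 2*d)
v(n) = 2*n*(14 + n) (v(n) = (n + n)*(n + (-14 + 2*14)) = (2*n)*(n + (-14 + 28)) = (2*n)*(n + 14) = (2*n)*(14 + n) = 2*n*(14 + n))
1/(31545 + (20501 + 4119)) + v(o) = 1/(31545 + (20501 + 4119)) + 2*448*(14 + 448) = 1/(31545 + 24620) + 2*448*462 = 1/56165 + 413952 = 23249614081/56165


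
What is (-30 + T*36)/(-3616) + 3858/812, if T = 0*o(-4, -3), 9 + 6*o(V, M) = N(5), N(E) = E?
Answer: 1746861/367024 ≈ 4.7595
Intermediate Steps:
o(V, M) = -⅔ (o(V, M) = -3/2 + (⅙)*5 = -3/2 + ⅚ = -⅔)
T = 0 (T = 0*(-⅔) = 0)
(-30 + T*36)/(-3616) + 3858/812 = (-30 + 0*36)/(-3616) + 3858/812 = (-30 + 0)*(-1/3616) + 3858*(1/812) = -30*(-1/3616) + 1929/406 = 15/1808 + 1929/406 = 1746861/367024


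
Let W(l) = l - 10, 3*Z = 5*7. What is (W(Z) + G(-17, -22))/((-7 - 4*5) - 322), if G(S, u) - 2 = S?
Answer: 40/1047 ≈ 0.038204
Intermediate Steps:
G(S, u) = 2 + S
Z = 35/3 (Z = (5*7)/3 = (⅓)*35 = 35/3 ≈ 11.667)
W(l) = -10 + l
(W(Z) + G(-17, -22))/((-7 - 4*5) - 322) = ((-10 + 35/3) + (2 - 17))/((-7 - 4*5) - 322) = (5/3 - 15)/((-7 - 20) - 322) = -40/(3*(-27 - 322)) = -40/3/(-349) = -40/3*(-1/349) = 40/1047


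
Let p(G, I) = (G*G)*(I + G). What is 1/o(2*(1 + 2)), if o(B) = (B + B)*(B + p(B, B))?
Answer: 1/5256 ≈ 0.00019026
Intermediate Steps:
p(G, I) = G²*(G + I)
o(B) = 2*B*(B + 2*B³) (o(B) = (B + B)*(B + B²*(B + B)) = (2*B)*(B + B²*(2*B)) = (2*B)*(B + 2*B³) = 2*B*(B + 2*B³))
1/o(2*(1 + 2)) = 1/((2*(1 + 2))²*(2 + 4*(2*(1 + 2))²)) = 1/((2*3)²*(2 + 4*(2*3)²)) = 1/(6²*(2 + 4*6²)) = 1/(36*(2 + 4*36)) = 1/(36*(2 + 144)) = 1/(36*146) = 1/5256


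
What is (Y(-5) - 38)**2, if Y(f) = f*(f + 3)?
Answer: 784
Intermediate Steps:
Y(f) = f*(3 + f)
(Y(-5) - 38)**2 = (-5*(3 - 5) - 38)**2 = (-5*(-2) - 38)**2 = (10 - 38)**2 = (-28)**2 = 784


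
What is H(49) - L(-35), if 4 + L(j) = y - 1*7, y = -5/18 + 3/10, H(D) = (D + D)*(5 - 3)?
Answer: 9314/45 ≈ 206.98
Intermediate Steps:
H(D) = 4*D (H(D) = (2*D)*2 = 4*D)
y = 1/45 (y = -5*1/18 + 3*(1/10) = -5/18 + 3/10 = 1/45 ≈ 0.022222)
L(j) = -494/45 (L(j) = -4 + (1/45 - 1*7) = -4 + (1/45 - 7) = -4 - 314/45 = -494/45)
H(49) - L(-35) = 4*49 - 1*(-494/45) = 196 + 494/45 = 9314/45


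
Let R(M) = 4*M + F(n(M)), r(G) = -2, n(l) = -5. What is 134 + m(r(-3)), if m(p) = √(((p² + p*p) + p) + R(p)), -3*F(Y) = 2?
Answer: 134 + 2*I*√6/3 ≈ 134.0 + 1.633*I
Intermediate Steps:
F(Y) = -⅔ (F(Y) = -⅓*2 = -⅔)
R(M) = -⅔ + 4*M (R(M) = 4*M - ⅔ = -⅔ + 4*M)
m(p) = √(-⅔ + 2*p² + 5*p) (m(p) = √(((p² + p*p) + p) + (-⅔ + 4*p)) = √(((p² + p²) + p) + (-⅔ + 4*p)) = √((2*p² + p) + (-⅔ + 4*p)) = √((p + 2*p²) + (-⅔ + 4*p)) = √(-⅔ + 2*p² + 5*p))
134 + m(r(-3)) = 134 + √(-6 + 18*(-2)² + 45*(-2))/3 = 134 + √(-6 + 18*4 - 90)/3 = 134 + √(-6 + 72 - 90)/3 = 134 + √(-24)/3 = 134 + (2*I*√6)/3 = 134 + 2*I*√6/3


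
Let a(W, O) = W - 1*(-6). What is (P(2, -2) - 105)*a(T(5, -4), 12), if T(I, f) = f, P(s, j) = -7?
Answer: -224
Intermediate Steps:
a(W, O) = 6 + W (a(W, O) = W + 6 = 6 + W)
(P(2, -2) - 105)*a(T(5, -4), 12) = (-7 - 105)*(6 - 4) = -112*2 = -224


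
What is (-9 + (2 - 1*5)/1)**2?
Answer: 144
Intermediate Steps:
(-9 + (2 - 1*5)/1)**2 = (-9 + (2 - 5)*1)**2 = (-9 - 3*1)**2 = (-9 - 3)**2 = (-12)**2 = 144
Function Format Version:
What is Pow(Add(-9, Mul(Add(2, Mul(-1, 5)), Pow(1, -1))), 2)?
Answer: 144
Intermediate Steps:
Pow(Add(-9, Mul(Add(2, Mul(-1, 5)), Pow(1, -1))), 2) = Pow(Add(-9, Mul(Add(2, -5), 1)), 2) = Pow(Add(-9, Mul(-3, 1)), 2) = Pow(Add(-9, -3), 2) = Pow(-12, 2) = 144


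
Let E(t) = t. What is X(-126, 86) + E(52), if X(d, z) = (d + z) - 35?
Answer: -23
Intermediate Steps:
X(d, z) = -35 + d + z
X(-126, 86) + E(52) = (-35 - 126 + 86) + 52 = -75 + 52 = -23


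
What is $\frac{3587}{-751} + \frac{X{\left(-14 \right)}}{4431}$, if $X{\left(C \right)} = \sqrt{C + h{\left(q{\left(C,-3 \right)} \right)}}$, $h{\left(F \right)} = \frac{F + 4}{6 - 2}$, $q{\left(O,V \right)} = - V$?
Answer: $- \frac{3587}{751} + \frac{i}{1266} \approx -4.7763 + 0.00078989 i$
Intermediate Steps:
$h{\left(F \right)} = 1 + \frac{F}{4}$ ($h{\left(F \right)} = \frac{4 + F}{4} = \left(4 + F\right) \frac{1}{4} = 1 + \frac{F}{4}$)
$X{\left(C \right)} = \sqrt{\frac{7}{4} + C}$ ($X{\left(C \right)} = \sqrt{C + \left(1 + \frac{\left(-1\right) \left(-3\right)}{4}\right)} = \sqrt{C + \left(1 + \frac{1}{4} \cdot 3\right)} = \sqrt{C + \left(1 + \frac{3}{4}\right)} = \sqrt{C + \frac{7}{4}} = \sqrt{\frac{7}{4} + C}$)
$\frac{3587}{-751} + \frac{X{\left(-14 \right)}}{4431} = \frac{3587}{-751} + \frac{\frac{1}{2} \sqrt{7 + 4 \left(-14\right)}}{4431} = 3587 \left(- \frac{1}{751}\right) + \frac{\sqrt{7 - 56}}{2} \cdot \frac{1}{4431} = - \frac{3587}{751} + \frac{\sqrt{-49}}{2} \cdot \frac{1}{4431} = - \frac{3587}{751} + \frac{7 i}{2} \cdot \frac{1}{4431} = - \frac{3587}{751} + \frac{i}{1266}$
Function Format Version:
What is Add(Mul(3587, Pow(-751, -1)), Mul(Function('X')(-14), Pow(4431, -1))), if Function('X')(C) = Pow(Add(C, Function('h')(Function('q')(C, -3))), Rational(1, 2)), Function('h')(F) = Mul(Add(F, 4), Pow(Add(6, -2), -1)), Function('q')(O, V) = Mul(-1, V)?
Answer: Add(Rational(-3587, 751), Mul(Rational(1, 1266), I)) ≈ Add(-4.7763, Mul(0.00078989, I))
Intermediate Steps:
Function('h')(F) = Add(1, Mul(Rational(1, 4), F)) (Function('h')(F) = Mul(Add(4, F), Pow(4, -1)) = Mul(Add(4, F), Rational(1, 4)) = Add(1, Mul(Rational(1, 4), F)))
Function('X')(C) = Pow(Add(Rational(7, 4), C), Rational(1, 2)) (Function('X')(C) = Pow(Add(C, Add(1, Mul(Rational(1, 4), Mul(-1, -3)))), Rational(1, 2)) = Pow(Add(C, Add(1, Mul(Rational(1, 4), 3))), Rational(1, 2)) = Pow(Add(C, Add(1, Rational(3, 4))), Rational(1, 2)) = Pow(Add(C, Rational(7, 4)), Rational(1, 2)) = Pow(Add(Rational(7, 4), C), Rational(1, 2)))
Add(Mul(3587, Pow(-751, -1)), Mul(Function('X')(-14), Pow(4431, -1))) = Add(Mul(3587, Pow(-751, -1)), Mul(Mul(Rational(1, 2), Pow(Add(7, Mul(4, -14)), Rational(1, 2))), Pow(4431, -1))) = Add(Mul(3587, Rational(-1, 751)), Mul(Mul(Rational(1, 2), Pow(Add(7, -56), Rational(1, 2))), Rational(1, 4431))) = Add(Rational(-3587, 751), Mul(Mul(Rational(1, 2), Pow(-49, Rational(1, 2))), Rational(1, 4431))) = Add(Rational(-3587, 751), Mul(Mul(Rational(1, 2), Mul(7, I)), Rational(1, 4431))) = Add(Rational(-3587, 751), Mul(Mul(Rational(7, 2), I), Rational(1, 4431))) = Add(Rational(-3587, 751), Mul(Rational(1, 1266), I))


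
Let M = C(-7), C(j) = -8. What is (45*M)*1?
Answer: -360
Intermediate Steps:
M = -8
(45*M)*1 = (45*(-8))*1 = -360*1 = -360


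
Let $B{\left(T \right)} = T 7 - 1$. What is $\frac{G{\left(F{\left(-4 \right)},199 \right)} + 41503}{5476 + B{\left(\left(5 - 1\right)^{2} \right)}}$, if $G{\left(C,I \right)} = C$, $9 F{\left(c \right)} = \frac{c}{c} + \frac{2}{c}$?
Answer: $\frac{747055}{100566} \approx 7.4285$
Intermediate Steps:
$B{\left(T \right)} = -1 + 7 T$ ($B{\left(T \right)} = 7 T - 1 = -1 + 7 T$)
$F{\left(c \right)} = \frac{1}{9} + \frac{2}{9 c}$ ($F{\left(c \right)} = \frac{\frac{c}{c} + \frac{2}{c}}{9} = \frac{1 + \frac{2}{c}}{9} = \frac{1}{9} + \frac{2}{9 c}$)
$\frac{G{\left(F{\left(-4 \right)},199 \right)} + 41503}{5476 + B{\left(\left(5 - 1\right)^{2} \right)}} = \frac{\frac{2 - 4}{9 \left(-4\right)} + 41503}{5476 - \left(1 - 7 \left(5 - 1\right)^{2}\right)} = \frac{\frac{1}{9} \left(- \frac{1}{4}\right) \left(-2\right) + 41503}{5476 - \left(1 - 7 \cdot 4^{2}\right)} = \frac{\frac{1}{18} + 41503}{5476 + \left(-1 + 7 \cdot 16\right)} = \frac{747055}{18 \left(5476 + \left(-1 + 112\right)\right)} = \frac{747055}{18 \left(5476 + 111\right)} = \frac{747055}{18 \cdot 5587} = \frac{747055}{18} \cdot \frac{1}{5587} = \frac{747055}{100566}$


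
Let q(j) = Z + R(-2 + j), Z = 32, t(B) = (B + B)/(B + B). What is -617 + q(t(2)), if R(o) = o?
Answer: -586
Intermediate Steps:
t(B) = 1 (t(B) = (2*B)/((2*B)) = (2*B)*(1/(2*B)) = 1)
q(j) = 30 + j (q(j) = 32 + (-2 + j) = 30 + j)
-617 + q(t(2)) = -617 + (30 + 1) = -617 + 31 = -586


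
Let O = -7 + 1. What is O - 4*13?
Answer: -58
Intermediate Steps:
O = -6
O - 4*13 = -6 - 4*13 = -6 - 52 = -58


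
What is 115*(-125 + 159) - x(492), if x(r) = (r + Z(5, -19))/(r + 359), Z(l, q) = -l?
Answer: 3326923/851 ≈ 3909.4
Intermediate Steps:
x(r) = (-5 + r)/(359 + r) (x(r) = (r - 1*5)/(r + 359) = (r - 5)/(359 + r) = (-5 + r)/(359 + r))
115*(-125 + 159) - x(492) = 115*(-125 + 159) - (-5 + 492)/(359 + 492) = 115*34 - 487/851 = 3910 - 487/851 = 3326923/851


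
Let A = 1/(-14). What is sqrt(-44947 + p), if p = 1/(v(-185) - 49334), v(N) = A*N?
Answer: I*sqrt(21429732733794581)/690491 ≈ 212.01*I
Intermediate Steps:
A = -1/14 ≈ -0.071429
v(N) = -N/14
p = -14/690491 (p = 1/(-1/14*(-185) - 49334) = 1/(185/14 - 49334) = 1/(-690491/14) = -14/690491 ≈ -2.0275e-5)
sqrt(-44947 + p) = sqrt(-44947 - 14/690491) = sqrt(-31035498991/690491) = I*sqrt(21429732733794581)/690491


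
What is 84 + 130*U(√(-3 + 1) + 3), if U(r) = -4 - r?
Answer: -826 - 130*I*√2 ≈ -826.0 - 183.85*I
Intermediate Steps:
84 + 130*U(√(-3 + 1) + 3) = 84 + 130*(-4 - (√(-3 + 1) + 3)) = 84 + 130*(-4 - (√(-2) + 3)) = 84 + 130*(-4 - (I*√2 + 3)) = 84 + 130*(-4 - (3 + I*√2)) = 84 + 130*(-4 + (-3 - I*√2)) = 84 + 130*(-7 - I*√2) = 84 + (-910 - 130*I*√2) = -826 - 130*I*√2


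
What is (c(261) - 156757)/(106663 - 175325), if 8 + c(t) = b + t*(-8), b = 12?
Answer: 158841/68662 ≈ 2.3134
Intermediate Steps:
c(t) = 4 - 8*t (c(t) = -8 + (12 + t*(-8)) = -8 + (12 - 8*t) = 4 - 8*t)
(c(261) - 156757)/(106663 - 175325) = ((4 - 8*261) - 156757)/(106663 - 175325) = ((4 - 2088) - 156757)/(-68662) = (-2084 - 156757)*(-1/68662) = -158841*(-1/68662) = 158841/68662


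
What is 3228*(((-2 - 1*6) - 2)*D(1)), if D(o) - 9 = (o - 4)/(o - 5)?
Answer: -314730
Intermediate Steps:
D(o) = 9 + (-4 + o)/(-5 + o) (D(o) = 9 + (o - 4)/(o - 5) = 9 + (-4 + o)/(-5 + o))
3228*(((-2 - 1*6) - 2)*D(1)) = 3228*(((-2 - 1*6) - 2)*((-49 + 10*1)/(-5 + 1))) = 3228*(((-2 - 6) - 2)*((-49 + 10)/(-4))) = 3228*((-8 - 2)*(-¼*(-39))) = 3228*(-10*39/4) = 3228*(-195/2) = -314730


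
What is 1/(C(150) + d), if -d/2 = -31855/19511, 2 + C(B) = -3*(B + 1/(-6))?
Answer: -39022/17491013 ≈ -0.0022310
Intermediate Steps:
C(B) = -3/2 - 3*B (C(B) = -2 - 3*(B + 1/(-6)) = -2 - 3*(B - ⅙) = -2 - 3*(-⅙ + B) = -2 + (½ - 3*B) = -3/2 - 3*B)
d = 63710/19511 (d = -(-63710)/19511 = -2*(-31855/19511) = 63710/19511 ≈ 3.2653)
1/(C(150) + d) = 1/((-3/2 - 3*150) + 63710/19511) = 1/((-3/2 - 450) + 63710/19511) = 1/(-903/2 + 63710/19511) = 1/(-17491013/39022) = -39022/17491013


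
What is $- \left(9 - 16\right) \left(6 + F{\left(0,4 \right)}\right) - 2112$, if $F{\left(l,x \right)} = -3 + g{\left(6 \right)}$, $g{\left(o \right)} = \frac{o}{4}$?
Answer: $- \frac{4161}{2} \approx -2080.5$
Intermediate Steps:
$g{\left(o \right)} = \frac{o}{4}$ ($g{\left(o \right)} = o \frac{1}{4} = \frac{o}{4}$)
$F{\left(l,x \right)} = - \frac{3}{2}$ ($F{\left(l,x \right)} = -3 + \frac{1}{4} \cdot 6 = -3 + \frac{3}{2} = - \frac{3}{2}$)
$- \left(9 - 16\right) \left(6 + F{\left(0,4 \right)}\right) - 2112 = - \left(9 - 16\right) \left(6 - \frac{3}{2}\right) - 2112 = - \frac{\left(9 - 16\right) 9}{2} - 2112 = - \frac{\left(-7\right) 9}{2} - 2112 = \left(-1\right) \left(- \frac{63}{2}\right) - 2112 = \frac{63}{2} - 2112 = - \frac{4161}{2}$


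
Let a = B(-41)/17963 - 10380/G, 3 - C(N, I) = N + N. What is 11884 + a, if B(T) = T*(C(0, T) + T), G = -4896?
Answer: 87112868795/7328904 ≈ 11886.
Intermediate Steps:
C(N, I) = 3 - 2*N (C(N, I) = 3 - (N + N) = 3 - 2*N)
B(T) = T*(3 + T) (B(T) = T*((3 - 2*0) + T) = T*((3 + 0) + T) = T*(3 + T))
a = 16173659/7328904 (a = -41*(3 - 41)/17963 - 10380/(-4896) = -41*(-38)*(1/17963) - 10380*(-1/4896) = 1558*(1/17963) + 865/408 = 1558/17963 + 865/408 = 16173659/7328904 ≈ 2.2068)
11884 + a = 11884 + 16173659/7328904 = 87112868795/7328904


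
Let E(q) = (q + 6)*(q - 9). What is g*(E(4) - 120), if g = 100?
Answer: -17000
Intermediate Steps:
E(q) = (-9 + q)*(6 + q) (E(q) = (6 + q)*(-9 + q) = (-9 + q)*(6 + q))
g*(E(4) - 120) = 100*((-54 + 4² - 3*4) - 120) = 100*((-54 + 16 - 12) - 120) = 100*(-50 - 120) = 100*(-170) = -17000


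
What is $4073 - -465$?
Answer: $4538$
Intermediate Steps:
$4073 - -465 = 4073 + 465 = 4538$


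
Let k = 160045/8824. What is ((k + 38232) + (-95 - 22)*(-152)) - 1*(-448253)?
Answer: 4449829701/8824 ≈ 5.0429e+5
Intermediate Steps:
k = 160045/8824 (k = 160045*(1/8824) = 160045/8824 ≈ 18.137)
((k + 38232) + (-95 - 22)*(-152)) - 1*(-448253) = ((160045/8824 + 38232) + (-95 - 22)*(-152)) - 1*(-448253) = (337519213/8824 - 117*(-152)) + 448253 = (337519213/8824 + 17784) + 448253 = 494445229/8824 + 448253 = 4449829701/8824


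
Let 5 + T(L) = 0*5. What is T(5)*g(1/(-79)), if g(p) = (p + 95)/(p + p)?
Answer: 18760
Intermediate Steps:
g(p) = (95 + p)/(2*p) (g(p) = (95 + p)/((2*p)) = (95 + p)*(1/(2*p)) = (95 + p)/(2*p))
T(L) = -5 (T(L) = -5 + 0*5 = -5 + 0 = -5)
T(5)*g(1/(-79)) = -5*(95 + 1/(-79))/(2*(1/(-79))) = -5*(95 - 1/79)/(2*(-1/79)) = -5*(-79)*7504/(2*79) = -5*(-3752) = 18760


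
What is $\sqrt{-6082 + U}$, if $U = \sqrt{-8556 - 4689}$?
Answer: $\sqrt{-6082 + i \sqrt{13245}} \approx 0.7378 + 77.991 i$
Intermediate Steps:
$U = i \sqrt{13245}$ ($U = \sqrt{-13245} = i \sqrt{13245} \approx 115.09 i$)
$\sqrt{-6082 + U} = \sqrt{-6082 + i \sqrt{13245}}$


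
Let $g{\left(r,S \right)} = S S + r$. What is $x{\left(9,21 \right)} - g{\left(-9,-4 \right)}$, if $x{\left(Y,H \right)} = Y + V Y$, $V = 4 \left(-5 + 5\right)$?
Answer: $2$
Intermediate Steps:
$V = 0$ ($V = 4 \cdot 0 = 0$)
$g{\left(r,S \right)} = r + S^{2}$ ($g{\left(r,S \right)} = S^{2} + r = r + S^{2}$)
$x{\left(Y,H \right)} = Y$ ($x{\left(Y,H \right)} = Y + 0 Y = Y + 0 = Y$)
$x{\left(9,21 \right)} - g{\left(-9,-4 \right)} = 9 - \left(-9 + \left(-4\right)^{2}\right) = 9 - \left(-9 + 16\right) = 9 - 7 = 2$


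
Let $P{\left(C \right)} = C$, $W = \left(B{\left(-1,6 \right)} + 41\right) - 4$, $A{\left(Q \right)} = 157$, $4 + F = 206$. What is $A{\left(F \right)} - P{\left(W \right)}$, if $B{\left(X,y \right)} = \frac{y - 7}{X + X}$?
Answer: $\frac{239}{2} \approx 119.5$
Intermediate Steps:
$F = 202$ ($F = -4 + 206 = 202$)
$B{\left(X,y \right)} = \frac{-7 + y}{2 X}$
$W = \frac{75}{2}$ ($W = \left(\frac{-7 + 6}{2 \left(-1\right)} + 41\right) - 4 = \left(\frac{1}{2} \left(-1\right) \left(-1\right) + 41\right) - 4 = \left(\frac{1}{2} + 41\right) - 4 = \frac{83}{2} - 4 = \frac{75}{2} \approx 37.5$)
$A{\left(F \right)} - P{\left(W \right)} = 157 - \frac{75}{2} = \frac{239}{2}$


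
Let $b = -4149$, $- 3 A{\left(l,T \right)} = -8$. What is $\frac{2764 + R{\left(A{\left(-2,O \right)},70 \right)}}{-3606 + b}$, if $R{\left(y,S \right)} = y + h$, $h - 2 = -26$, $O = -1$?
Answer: $- \frac{748}{2115} \approx -0.35366$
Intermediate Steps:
$A{\left(l,T \right)} = \frac{8}{3}$ ($A{\left(l,T \right)} = \left(- \frac{1}{3}\right) \left(-8\right) = \frac{8}{3}$)
$h = -24$ ($h = 2 - 26 = -24$)
$R{\left(y,S \right)} = -24 + y$ ($R{\left(y,S \right)} = y - 24 = -24 + y$)
$\frac{2764 + R{\left(A{\left(-2,O \right)},70 \right)}}{-3606 + b} = \frac{2764 + \left(-24 + \frac{8}{3}\right)}{-3606 - 4149} = \frac{2764 - \frac{64}{3}}{-7755} = \frac{8228}{3} \left(- \frac{1}{7755}\right) = - \frac{748}{2115}$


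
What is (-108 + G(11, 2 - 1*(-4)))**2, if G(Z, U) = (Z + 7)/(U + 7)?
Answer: 1920996/169 ≈ 11367.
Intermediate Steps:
G(Z, U) = (7 + Z)/(7 + U)
(-108 + G(11, 2 - 1*(-4)))**2 = (-108 + (7 + 11)/(7 + (2 - 1*(-4))))**2 = (-108 + 18/(7 + (2 + 4)))**2 = (-108 + 18/(7 + 6))**2 = (-108 + 18/13)**2 = (-1386/13)**2 = 1920996/169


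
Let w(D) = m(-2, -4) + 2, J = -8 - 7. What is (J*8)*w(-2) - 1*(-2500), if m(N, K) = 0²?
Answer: 2260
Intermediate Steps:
J = -15
m(N, K) = 0
w(D) = 2 (w(D) = 0 + 2 = 2)
(J*8)*w(-2) - 1*(-2500) = -15*8*2 - 1*(-2500) = -120*2 + 2500 = -240 + 2500 = 2260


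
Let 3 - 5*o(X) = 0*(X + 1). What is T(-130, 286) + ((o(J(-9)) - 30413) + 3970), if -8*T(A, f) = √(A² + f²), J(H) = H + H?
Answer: -132212/5 - 13*√146/4 ≈ -26482.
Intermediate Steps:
J(H) = 2*H
o(X) = ⅗ (o(X) = ⅗ - 0*(X + 1) = ⅗ - 0*(1 + X) = ⅗ - ⅕*0 = ⅗ + 0 = ⅗)
T(A, f) = -√(A² + f²)/8
T(-130, 286) + ((o(J(-9)) - 30413) + 3970) = -√((-130)² + 286²)/8 + ((⅗ - 30413) + 3970) = -√(16900 + 81796)/8 + (-152062/5 + 3970) = -13*√146/4 - 132212/5 = -132212/5 - 13*√146/4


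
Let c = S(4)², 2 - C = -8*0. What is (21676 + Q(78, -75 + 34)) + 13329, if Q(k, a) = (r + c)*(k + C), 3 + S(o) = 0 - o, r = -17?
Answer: 37565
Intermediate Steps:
S(o) = -3 - o (S(o) = -3 + (0 - o) = -3 - o)
C = 2 (C = 2 - (-8)*0 = 2 - 1*0 = 2 + 0 = 2)
c = 49 (c = (-3 - 1*4)² = (-3 - 4)² = (-7)² = 49)
Q(k, a) = 64 + 32*k (Q(k, a) = (-17 + 49)*(k + 2) = 32*(2 + k) = 64 + 32*k)
(21676 + Q(78, -75 + 34)) + 13329 = (21676 + (64 + 32*78)) + 13329 = (21676 + (64 + 2496)) + 13329 = (21676 + 2560) + 13329 = 24236 + 13329 = 37565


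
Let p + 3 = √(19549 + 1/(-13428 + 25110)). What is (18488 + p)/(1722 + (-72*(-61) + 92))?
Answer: 18485/6206 + √296426101862/24166164 ≈ 3.0011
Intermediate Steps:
p = -3 + √296426101862/3894 (p = -3 + √(19549 + 1/(-13428 + 25110)) = -3 + √(19549 + 1/11682) = -3 + √(228371419/11682) = -3 + √296426101862/3894 ≈ 136.82)
(18488 + p)/(1722 + (-72*(-61) + 92)) = (18488 + (-3 + √296426101862/3894))/(1722 + (-72*(-61) + 92)) = (18485 + √296426101862/3894)/(1722 + (4392 + 92)) = (18485 + √296426101862/3894)/(1722 + 4484) = (18485 + √296426101862/3894)/6206 = (18485 + √296426101862/3894)*(1/6206) = 18485/6206 + √296426101862/24166164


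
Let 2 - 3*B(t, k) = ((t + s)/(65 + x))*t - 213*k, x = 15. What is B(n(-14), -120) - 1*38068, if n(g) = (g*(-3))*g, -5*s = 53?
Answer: -14416171/300 ≈ -48054.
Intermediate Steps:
s = -53/5 (s = -⅕*53 = -53/5 ≈ -10.600)
n(g) = -3*g² (n(g) = (-3*g)*g = -3*g²)
B(t, k) = ⅔ + 71*k - t*(-53/400 + t/80)/3 (B(t, k) = ⅔ - (((t - 53/5)/(65 + 15))*t - 213*k)/3 = ⅔ - (((-53/5 + t)/80)*t - 213*k)/3 = ⅔ - (((-53/5 + t)*(1/80))*t - 213*k)/3 = ⅔ - ((-53/400 + t/80)*t - 213*k)/3 = ⅔ - (t*(-53/400 + t/80) - 213*k)/3 = ⅔ - (-213*k + t*(-53/400 + t/80))/3 = ⅔ + (71*k - t*(-53/400 + t/80)/3) = ⅔ + 71*k - t*(-53/400 + t/80)/3)
B(n(-14), -120) - 1*38068 = (⅔ + 71*(-120) - (-3*(-14)²)²/240 + 53*(-3*(-14)²)/1200) - 1*38068 = (⅔ - 8520 - (-3*196)²/240 + 53*(-3*196)/1200) - 38068 = (⅔ - 8520 - 1/240*(-588)² + (53/1200)*(-588)) - 38068 = (⅔ - 8520 - 1/240*345744 - 2597/100) - 38068 = (⅔ - 8520 - 7203/5 - 2597/100) - 38068 = -2995771/300 - 38068 = -14416171/300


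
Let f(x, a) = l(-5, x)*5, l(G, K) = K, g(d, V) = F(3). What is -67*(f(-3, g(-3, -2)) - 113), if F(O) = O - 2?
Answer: 8576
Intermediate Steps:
F(O) = -2 + O
g(d, V) = 1 (g(d, V) = -2 + 3 = 1)
f(x, a) = 5*x (f(x, a) = x*5 = 5*x)
-67*(f(-3, g(-3, -2)) - 113) = -67*(5*(-3) - 113) = -67*(-15 - 113) = -67*(-128) = 8576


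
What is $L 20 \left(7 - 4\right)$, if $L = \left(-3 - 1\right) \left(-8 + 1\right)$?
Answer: $1680$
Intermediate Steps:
$L = 28$ ($L = \left(-4\right) \left(-7\right) = 28$)
$L 20 \left(7 - 4\right) = 28 \cdot 20 \left(7 - 4\right) = 560 \left(7 - 4\right) = 560 \cdot 3 = 1680$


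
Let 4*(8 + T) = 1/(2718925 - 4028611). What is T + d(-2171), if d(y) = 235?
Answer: 1189194887/5238744 ≈ 227.00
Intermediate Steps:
T = -41909953/5238744 (T = -8 + 1/(4*(2718925 - 4028611)) = -8 + (¼)/(-1309686) = -8 + (¼)*(-1/1309686) = -8 - 1/5238744 = -41909953/5238744 ≈ -8.0000)
T + d(-2171) = -41909953/5238744 + 235 = 1189194887/5238744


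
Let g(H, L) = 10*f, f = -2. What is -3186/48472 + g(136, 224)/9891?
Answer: -16241083/239718276 ≈ -0.067751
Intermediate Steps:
g(H, L) = -20 (g(H, L) = 10*(-2) = -20)
-3186/48472 + g(136, 224)/9891 = -3186/48472 - 20/9891 = -3186*1/48472 - 20*1/9891 = -1593/24236 - 20/9891 = -16241083/239718276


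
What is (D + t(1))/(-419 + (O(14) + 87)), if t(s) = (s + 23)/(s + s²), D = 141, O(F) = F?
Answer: -51/106 ≈ -0.48113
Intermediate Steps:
t(s) = (23 + s)/(s + s²)
(D + t(1))/(-419 + (O(14) + 87)) = (141 + (23 + 1)/(1*(1 + 1)))/(-419 + (14 + 87)) = (141 + 1*24/2)/(-419 + 101) = (141 + 1*(½)*24)/(-318) = (141 + 12)*(-1/318) = 153*(-1/318) = -51/106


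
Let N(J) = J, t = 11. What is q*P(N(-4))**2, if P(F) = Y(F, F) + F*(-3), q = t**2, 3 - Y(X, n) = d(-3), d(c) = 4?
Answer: 14641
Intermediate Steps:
Y(X, n) = -1 (Y(X, n) = 3 - 1*4 = 3 - 4 = -1)
q = 121 (q = 11**2 = 121)
P(F) = -1 - 3*F (P(F) = -1 + F*(-3) = -1 - 3*F)
q*P(N(-4))**2 = 121*(-1 - 3*(-4))**2 = 121*(-1 + 12)**2 = 121*11**2 = 121*121 = 14641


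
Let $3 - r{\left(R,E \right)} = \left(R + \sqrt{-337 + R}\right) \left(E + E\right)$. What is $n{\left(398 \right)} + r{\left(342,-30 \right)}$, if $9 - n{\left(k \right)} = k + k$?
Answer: $19736 + 60 \sqrt{5} \approx 19870.0$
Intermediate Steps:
$n{\left(k \right)} = 9 - 2 k$ ($n{\left(k \right)} = 9 - \left(k + k\right) = 9 - 2 k$)
$r{\left(R,E \right)} = 3 - 2 E \left(R + \sqrt{-337 + R}\right)$ ($r{\left(R,E \right)} = 3 - \left(R + \sqrt{-337 + R}\right) \left(E + E\right) = 3 - \left(R + \sqrt{-337 + R}\right) 2 E = 3 - 2 E \left(R + \sqrt{-337 + R}\right)$)
$n{\left(398 \right)} + r{\left(342,-30 \right)} = \left(9 - 796\right) - \left(-3 - 20520 - 60 \sqrt{-337 + 342}\right) = \left(9 - 796\right) + \left(3 + 20520 - - 60 \sqrt{5}\right) = -787 + \left(3 + 20520 + 60 \sqrt{5}\right) = -787 + \left(20523 + 60 \sqrt{5}\right) = 19736 + 60 \sqrt{5}$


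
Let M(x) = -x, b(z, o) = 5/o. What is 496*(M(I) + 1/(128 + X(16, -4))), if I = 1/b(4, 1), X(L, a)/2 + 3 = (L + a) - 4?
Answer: -32984/345 ≈ -95.606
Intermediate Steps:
X(L, a) = -14 + 2*L + 2*a (X(L, a) = -6 + 2*((L + a) - 4) = -6 + 2*(-4 + L + a) = -6 + (-8 + 2*L + 2*a) = -14 + 2*L + 2*a)
I = 1/5 (I = 1/(5/1) = 1/(5*1) = 1/5 ≈ 0.20000)
496*(M(I) + 1/(128 + X(16, -4))) = 496*(-1*1/5 + 1/(128 + (-14 + 2*16 + 2*(-4)))) = 496*(-1/5 + 1/(128 + (-14 + 32 - 8))) = 496*(-1/5 + 1/(128 + 10)) = 496*(-1/5 + 1/138) = 496*(-133/690) = -32984/345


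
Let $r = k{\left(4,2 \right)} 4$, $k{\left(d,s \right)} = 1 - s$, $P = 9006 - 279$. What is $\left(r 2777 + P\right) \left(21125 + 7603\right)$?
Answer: $-68401368$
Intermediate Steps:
$P = 8727$
$r = -4$ ($r = \left(1 - 2\right) 4 = \left(-1\right) 4 = -4$)
$\left(r 2777 + P\right) \left(21125 + 7603\right) = \left(\left(-4\right) 2777 + 8727\right) \left(21125 + 7603\right) = \left(-11108 + 8727\right) 28728 = \left(-2381\right) 28728 = -68401368$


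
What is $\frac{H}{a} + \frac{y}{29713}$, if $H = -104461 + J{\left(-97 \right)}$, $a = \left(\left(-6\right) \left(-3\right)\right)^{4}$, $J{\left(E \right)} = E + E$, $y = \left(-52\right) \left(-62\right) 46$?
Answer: $\frac{4152915563}{1039717296} \approx 3.9943$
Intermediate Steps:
$y = 148304$ ($y = 3224 \cdot 46 = 148304$)
$J{\left(E \right)} = 2 E$
$a = 104976$ ($a = 18^{4} = 104976$)
$H = -104655$ ($H = -104461 + 2 \left(-97\right) = -104461 - 194 = -104655$)
$\frac{H}{a} + \frac{y}{29713} = - \frac{104655}{104976} + \frac{148304}{29713} = \left(-104655\right) \frac{1}{104976} + 148304 \cdot \frac{1}{29713} = - \frac{34885}{34992} + \frac{148304}{29713} = \frac{4152915563}{1039717296}$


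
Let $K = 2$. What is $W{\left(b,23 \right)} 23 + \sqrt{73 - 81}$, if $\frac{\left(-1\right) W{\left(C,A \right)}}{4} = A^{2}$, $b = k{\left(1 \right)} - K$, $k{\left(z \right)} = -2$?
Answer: $-48668 + 2 i \sqrt{2} \approx -48668.0 + 2.8284 i$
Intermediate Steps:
$b = -4$ ($b = -2 - 2 = -4$)
$W{\left(C,A \right)} = - 4 A^{2}$
$W{\left(b,23 \right)} 23 + \sqrt{73 - 81} = - 4 \cdot 23^{2} \cdot 23 + \sqrt{73 - 81} = \left(-4\right) 529 \cdot 23 + \sqrt{-8} = \left(-2116\right) 23 + 2 i \sqrt{2} = -48668 + 2 i \sqrt{2}$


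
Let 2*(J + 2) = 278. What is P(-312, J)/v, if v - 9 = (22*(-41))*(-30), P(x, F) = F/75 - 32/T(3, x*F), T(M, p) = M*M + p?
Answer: 390473/5783968575 ≈ 6.7509e-5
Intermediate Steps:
T(M, p) = p + M**2 (T(M, p) = M**2 + p = p + M**2)
J = 137 (J = -2 + (1/2)*278 = -2 + 139 = 137)
P(x, F) = -32/(9 + F*x) + F/75 (P(x, F) = F/75 - 32/(x*F + 3**2) = F*(1/75) - 32/(F*x + 9) = F/75 - 32/(9 + F*x) = -32/(9 + F*x) + F/75)
v = 27069 (v = 9 + (22*(-41))*(-30) = 9 - 902*(-30) = 9 + 27060 = 27069)
P(-312, J)/v = ((-2400 + 137*(9 + 137*(-312)))/(75*(9 + 137*(-312))))/27069 = ((-2400 + 137*(9 - 42744))/(75*(9 - 42744)))*(1/27069) = ((1/75)*(-2400 + 137*(-42735))/(-42735))*(1/27069) = ((1/75)*(-1/42735)*(-2400 - 5854695))*(1/27069) = ((1/75)*(-1/42735)*(-5857095))*(1/27069) = (390473/213675)*(1/27069) = 390473/5783968575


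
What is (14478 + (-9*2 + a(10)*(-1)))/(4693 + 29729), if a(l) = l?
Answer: 7225/17211 ≈ 0.41979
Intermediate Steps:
(14478 + (-9*2 + a(10)*(-1)))/(4693 + 29729) = (14478 + (-9*2 + 10*(-1)))/(4693 + 29729) = (14478 + (-18 - 10))/34422 = (14478 - 28)*(1/34422) = 14450*(1/34422) = 7225/17211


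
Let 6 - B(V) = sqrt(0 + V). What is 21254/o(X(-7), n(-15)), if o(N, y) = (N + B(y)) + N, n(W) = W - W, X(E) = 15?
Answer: 10627/18 ≈ 590.39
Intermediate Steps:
B(V) = 6 - sqrt(V) (B(V) = 6 - sqrt(0 + V) = 6 - sqrt(V))
n(W) = 0
o(N, y) = 6 - sqrt(y) + 2*N (o(N, y) = (N + (6 - sqrt(y))) + N = (6 + N - sqrt(y)) + N = 6 - sqrt(y) + 2*N)
21254/o(X(-7), n(-15)) = 21254/(6 - sqrt(0) + 2*15) = 21254/(6 - 1*0 + 30) = 21254/(6 + 0 + 30) = 21254/36 = 21254*(1/36) = 10627/18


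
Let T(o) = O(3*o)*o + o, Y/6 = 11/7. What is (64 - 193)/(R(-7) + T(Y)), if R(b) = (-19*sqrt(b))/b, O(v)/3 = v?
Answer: -250728786/1573515379 + 840693*I*sqrt(7)/1573515379 ≈ -0.15934 + 0.0014136*I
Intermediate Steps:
O(v) = 3*v
Y = 66/7 (Y = 6*(11/7) = 66/7 ≈ 9.4286)
T(o) = o + 9*o**2 (T(o) = (3*(3*o))*o + o = (9*o)*o + o = 9*o**2 + o = o + 9*o**2)
R(b) = -19/sqrt(b)
(64 - 193)/(R(-7) + T(Y)) = (64 - 193)/(-(-19)*I*sqrt(7)/7 + 66*(1 + 9*(66/7))/7) = -129/(-(-19)*I*sqrt(7)/7 + 66*(1 + 594/7)/7) = -129/(19*I*sqrt(7)/7 + (66/7)*(601/7)) = -129/(19*I*sqrt(7)/7 + 39666/49) = -129/(39666/49 + 19*I*sqrt(7)/7)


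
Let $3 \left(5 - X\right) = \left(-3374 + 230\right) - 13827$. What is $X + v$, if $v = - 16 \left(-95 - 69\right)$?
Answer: $8286$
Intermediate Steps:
$v = 2624$ ($v = \left(-16\right) \left(-164\right) = 2624$)
$X = 5662$ ($X = 5 - \frac{\left(-3374 + 230\right) - 13827}{3} = 5 - \frac{-3144 - 13827}{3} = 5 - -5657 = 5 + 5657 = 5662$)
$X + v = 5662 + 2624 = 8286$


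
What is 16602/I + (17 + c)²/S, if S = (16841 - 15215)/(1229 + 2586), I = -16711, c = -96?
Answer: 397852139213/27172086 ≈ 14642.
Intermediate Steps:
S = 1626/3815 ≈ 0.42621
16602/I + (17 + c)²/S = 16602/(-16711) + (17 - 96)²/(1626/3815) = 16602*(-1/16711) + (-79)²*(3815/1626) = -16602/16711 + 6241*(3815/1626) = -16602/16711 + 23809415/1626 = 397852139213/27172086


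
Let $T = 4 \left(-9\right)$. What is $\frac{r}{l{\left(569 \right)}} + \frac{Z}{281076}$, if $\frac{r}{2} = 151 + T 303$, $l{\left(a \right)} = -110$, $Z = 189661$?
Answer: $\frac{3033965887}{15459180} \approx 196.26$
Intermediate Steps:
$T = -36$
$r = -21514$ ($r = 2 \left(151 - 10908\right) = 2 \left(-10757\right) = -21514$)
$\frac{r}{l{\left(569 \right)}} + \frac{Z}{281076} = - \frac{21514}{-110} + \frac{189661}{281076} = \left(-21514\right) \left(- \frac{1}{110}\right) + 189661 \cdot \frac{1}{281076} = \frac{10757}{55} + \frac{189661}{281076} = \frac{3033965887}{15459180}$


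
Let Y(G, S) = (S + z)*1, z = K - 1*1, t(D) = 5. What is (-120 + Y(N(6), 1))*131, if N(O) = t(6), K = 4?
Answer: -15196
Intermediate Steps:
N(O) = 5
z = 3 (z = 4 - 1*1 = 4 - 1 = 3)
Y(G, S) = 3 + S (Y(G, S) = (S + 3)*1 = (3 + S)*1 = 3 + S)
(-120 + Y(N(6), 1))*131 = (-120 + (3 + 1))*131 = (-120 + 4)*131 = -116*131 = -15196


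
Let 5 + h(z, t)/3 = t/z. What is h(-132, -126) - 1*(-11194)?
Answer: 246001/22 ≈ 11182.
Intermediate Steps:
h(z, t) = -15 + 3*t/z (h(z, t) = -15 + 3*(t/z) = -15 + 3*t/z)
h(-132, -126) - 1*(-11194) = (-15 + 3*(-126)/(-132)) - 1*(-11194) = (-15 + 3*(-126)*(-1/132)) + 11194 = (-15 + 63/22) + 11194 = -267/22 + 11194 = 246001/22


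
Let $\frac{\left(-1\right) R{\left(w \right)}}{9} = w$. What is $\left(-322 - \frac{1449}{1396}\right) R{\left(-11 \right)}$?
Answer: $- \frac{44645139}{1396} \approx -31981.0$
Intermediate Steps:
$R{\left(w \right)} = - 9 w$
$\left(-322 - \frac{1449}{1396}\right) R{\left(-11 \right)} = \left(-322 - \frac{1449}{1396}\right) \left(\left(-9\right) \left(-11\right)\right) = \left(-322 - \frac{1449}{1396}\right) 99 = \left(- \frac{450961}{1396}\right) 99 = - \frac{44645139}{1396}$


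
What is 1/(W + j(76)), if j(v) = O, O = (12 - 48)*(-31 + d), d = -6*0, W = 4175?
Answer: 1/5291 ≈ 0.00018900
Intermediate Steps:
d = 0
O = 1116 (O = (12 - 48)*(-31 + 0) = -36*(-31) = 1116)
j(v) = 1116
1/(W + j(76)) = 1/(4175 + 1116) = 1/5291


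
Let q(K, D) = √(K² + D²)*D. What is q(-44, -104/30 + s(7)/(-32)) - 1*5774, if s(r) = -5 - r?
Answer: -5774 - 371*√28016041/14400 ≈ -5910.4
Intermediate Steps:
q(K, D) = D*√(D² + K²) (q(K, D) = √(D² + K²)*D = D*√(D² + K²))
q(-44, -104/30 + s(7)/(-32)) - 1*5774 = (-104/30 + (-5 - 1*7)/(-32))*√((-104/30 + (-5 - 1*7)/(-32))² + (-44)²) - 1*5774 = (-104*1/30 + (-5 - 7)*(-1/32))*√((-104*1/30 + (-5 - 7)*(-1/32))² + 1936) - 5774 = (-52/15 - 12*(-1/32))*√((-52/15 - 12*(-1/32))² + 1936) - 5774 = (-52/15 + 3/8)*√((-52/15 + 3/8)² + 1936) - 5774 = -371*√((-371/120)² + 1936)/120 - 5774 = -371*√(137641/14400 + 1936)/120 - 5774 = -371*√28016041/14400 - 5774 = -5774 - 371*√28016041/14400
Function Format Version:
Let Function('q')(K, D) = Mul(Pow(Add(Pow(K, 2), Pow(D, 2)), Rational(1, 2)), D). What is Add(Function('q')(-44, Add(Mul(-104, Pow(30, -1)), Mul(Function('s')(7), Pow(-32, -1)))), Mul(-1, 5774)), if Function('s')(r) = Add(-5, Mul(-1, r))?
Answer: Add(-5774, Mul(Rational(-371, 14400), Pow(28016041, Rational(1, 2)))) ≈ -5910.4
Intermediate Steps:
Function('q')(K, D) = Mul(D, Pow(Add(Pow(D, 2), Pow(K, 2)), Rational(1, 2))) (Function('q')(K, D) = Mul(Pow(Add(Pow(D, 2), Pow(K, 2)), Rational(1, 2)), D) = Mul(D, Pow(Add(Pow(D, 2), Pow(K, 2)), Rational(1, 2))))
Add(Function('q')(-44, Add(Mul(-104, Pow(30, -1)), Mul(Function('s')(7), Pow(-32, -1)))), Mul(-1, 5774)) = Add(Mul(Add(Mul(-104, Pow(30, -1)), Mul(Add(-5, Mul(-1, 7)), Pow(-32, -1))), Pow(Add(Pow(Add(Mul(-104, Pow(30, -1)), Mul(Add(-5, Mul(-1, 7)), Pow(-32, -1))), 2), Pow(-44, 2)), Rational(1, 2))), Mul(-1, 5774)) = Add(Mul(Add(Mul(-104, Rational(1, 30)), Mul(Add(-5, -7), Rational(-1, 32))), Pow(Add(Pow(Add(Mul(-104, Rational(1, 30)), Mul(Add(-5, -7), Rational(-1, 32))), 2), 1936), Rational(1, 2))), -5774) = Add(Mul(Add(Rational(-52, 15), Mul(-12, Rational(-1, 32))), Pow(Add(Pow(Add(Rational(-52, 15), Mul(-12, Rational(-1, 32))), 2), 1936), Rational(1, 2))), -5774) = Add(Mul(Add(Rational(-52, 15), Rational(3, 8)), Pow(Add(Pow(Add(Rational(-52, 15), Rational(3, 8)), 2), 1936), Rational(1, 2))), -5774) = Add(Mul(Rational(-371, 120), Pow(Add(Pow(Rational(-371, 120), 2), 1936), Rational(1, 2))), -5774) = Add(Mul(Rational(-371, 120), Pow(Add(Rational(137641, 14400), 1936), Rational(1, 2))), -5774) = Add(Mul(Rational(-371, 120), Pow(Rational(28016041, 14400), Rational(1, 2))), -5774) = Add(Mul(Rational(-371, 120), Mul(Rational(1, 120), Pow(28016041, Rational(1, 2)))), -5774) = Add(Mul(Rational(-371, 14400), Pow(28016041, Rational(1, 2))), -5774) = Add(-5774, Mul(Rational(-371, 14400), Pow(28016041, Rational(1, 2))))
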